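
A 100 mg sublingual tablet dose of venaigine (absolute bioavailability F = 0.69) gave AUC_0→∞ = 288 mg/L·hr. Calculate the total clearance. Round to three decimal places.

CL = F × Dose / AUC_0→∞
   = 0.69 × 100 / 288 = 0.239583 L/hr

CL = 0.240 L/hr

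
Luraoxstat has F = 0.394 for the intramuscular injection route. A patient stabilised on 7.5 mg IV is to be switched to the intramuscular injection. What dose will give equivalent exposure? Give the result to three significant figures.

For equal systemic exposure: F × D_ev = D_iv
D_ev = D_iv / F = 7.5 / 0.394 = 19.0355 mg

D_intramuscular = 19.0 mg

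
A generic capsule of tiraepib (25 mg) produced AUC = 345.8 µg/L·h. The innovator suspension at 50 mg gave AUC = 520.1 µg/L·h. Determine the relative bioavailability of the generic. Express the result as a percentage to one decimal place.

F_rel = 133.0%

F_rel = (AUC_test/D_test) / (AUC_ref/D_ref)
      = (345.8/25) / (520.1/50)
      = 13.832 / 10.402 = 1.3297 = 132.97%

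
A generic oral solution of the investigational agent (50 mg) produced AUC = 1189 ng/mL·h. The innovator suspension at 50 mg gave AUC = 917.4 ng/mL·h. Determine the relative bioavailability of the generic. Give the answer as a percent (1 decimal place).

F_rel = 129.6%

F_rel = (AUC_test/D_test) / (AUC_ref/D_ref)
      = (1189/50) / (917.4/50)
      = 23.78 / 18.348 = 1.2961 = 129.61%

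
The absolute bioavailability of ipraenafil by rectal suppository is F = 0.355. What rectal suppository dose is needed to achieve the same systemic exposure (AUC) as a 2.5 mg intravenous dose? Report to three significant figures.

For equal systemic exposure: F × D_ev = D_iv
D_ev = D_iv / F = 2.5 / 0.355 = 7.04225 mg

D_rectal = 7.04 mg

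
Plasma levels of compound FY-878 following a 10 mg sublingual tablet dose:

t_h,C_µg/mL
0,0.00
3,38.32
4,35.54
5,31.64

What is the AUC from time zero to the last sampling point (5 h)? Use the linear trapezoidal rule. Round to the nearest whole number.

AUC = 128 µg/mL·h

Trapezoidal AUC_0→5:
  [0→3]: (0.00+38.32)/2 × 3 = 57.48
  [3→4]: (38.32+35.54)/2 × 1 = 36.93
  [4→5]: (35.54+31.64)/2 × 1 = 33.59
  Sum = 128.0 µg/mL·h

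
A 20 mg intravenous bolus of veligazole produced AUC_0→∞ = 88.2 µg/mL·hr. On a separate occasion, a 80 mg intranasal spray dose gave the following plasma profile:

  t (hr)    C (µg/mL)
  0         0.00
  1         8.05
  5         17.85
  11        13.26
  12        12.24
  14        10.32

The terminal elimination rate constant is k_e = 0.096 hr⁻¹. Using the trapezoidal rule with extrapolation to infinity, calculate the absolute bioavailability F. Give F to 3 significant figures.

F = 0.828

Trapezoidal AUC_0→14 (intranasal spray):
  [0→1]: (0.00+8.05)/2 × 1 = 4.025
  [1→5]: (8.05+17.85)/2 × 4 = 51.8
  [5→11]: (17.85+13.26)/2 × 6 = 93.33
  [11→12]: (13.26+12.24)/2 × 1 = 12.75
  [12→14]: (12.24+10.32)/2 × 2 = 22.56
  Sum = 184.465 µg/mL·hr
Tail: C_last/k_e = 10.32/0.096 = 107.500
AUC_0→∞ (intranasal spray) = 184.465 + 107.500 = 291.965 µg/mL·hr
F = (AUC_ev/D_ev)/(AUC_iv/D_iv) = (291.965/80)/(88.2/20) = 3.6495625/4.41 = 0.8276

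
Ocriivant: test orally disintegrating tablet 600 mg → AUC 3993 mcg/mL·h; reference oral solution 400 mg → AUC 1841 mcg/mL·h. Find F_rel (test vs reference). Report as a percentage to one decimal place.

F_rel = (AUC_test/D_test) / (AUC_ref/D_ref)
      = (3993/600) / (1841/400)
      = 6.655 / 4.6025 = 1.4460 = 144.60%

F_rel = 144.6%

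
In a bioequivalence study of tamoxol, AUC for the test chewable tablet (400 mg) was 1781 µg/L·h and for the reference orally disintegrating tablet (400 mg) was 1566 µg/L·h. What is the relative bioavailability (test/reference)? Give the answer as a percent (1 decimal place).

F_rel = 113.7%

F_rel = (AUC_test/D_test) / (AUC_ref/D_ref)
      = (1781/400) / (1566/400)
      = 4.4525 / 3.915 = 1.1373 = 113.73%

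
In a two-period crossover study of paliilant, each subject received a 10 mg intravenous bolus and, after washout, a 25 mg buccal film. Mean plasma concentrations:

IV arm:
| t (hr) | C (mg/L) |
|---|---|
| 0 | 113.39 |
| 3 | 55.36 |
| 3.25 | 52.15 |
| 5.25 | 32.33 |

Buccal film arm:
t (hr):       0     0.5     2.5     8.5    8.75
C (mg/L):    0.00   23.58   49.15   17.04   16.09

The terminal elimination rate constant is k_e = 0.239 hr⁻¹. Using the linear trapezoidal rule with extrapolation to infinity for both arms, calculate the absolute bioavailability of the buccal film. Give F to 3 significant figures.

Trapezoidal AUC_0→5.25 (IV):
  [0→3]: (113.39+55.36)/2 × 3 = 253.125
  [3→3.25]: (55.36+52.15)/2 × 0.25 = 13.43875
  [3.25→5.25]: (52.15+32.33)/2 × 2 = 84.48
  Sum = 351.04375 mg/L·hr
IV tail: 32.33/0.239 = 135.272; AUC_iv,0→∞ = 351.04375 + 135.272 = 486.31575 mg/L·hr
Trapezoidal AUC_0→8.75 (buccal film):
  [0→0.5]: (0.00+23.58)/2 × 0.5 = 5.895
  [0.5→2.5]: (23.58+49.15)/2 × 2 = 72.73
  [2.5→8.5]: (49.15+17.04)/2 × 6 = 198.57
  [8.5→8.75]: (17.04+16.09)/2 × 0.25 = 4.14125
  Sum = 281.33625 mg/L·hr
buccal film tail: 16.09/0.239 = 67.322; AUC_ev,0→∞ = 281.33625 + 67.322 = 348.65825 mg/L·hr
F = (AUC_ev/D_ev)/(AUC_iv/D_iv) = (348.65825/25)/(486.31575/10) = 13.94633/48.631575 = 0.2868

F = 0.287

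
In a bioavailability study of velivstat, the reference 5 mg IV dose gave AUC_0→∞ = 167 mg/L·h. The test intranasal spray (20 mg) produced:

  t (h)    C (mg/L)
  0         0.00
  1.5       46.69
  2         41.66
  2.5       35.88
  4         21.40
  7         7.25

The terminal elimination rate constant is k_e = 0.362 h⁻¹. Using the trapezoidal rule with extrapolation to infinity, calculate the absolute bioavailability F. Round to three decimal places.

F = 0.273

Trapezoidal AUC_0→7 (intranasal spray):
  [0→1.5]: (0.00+46.69)/2 × 1.5 = 35.0175
  [1.5→2]: (46.69+41.66)/2 × 0.5 = 22.0875
  [2→2.5]: (41.66+35.88)/2 × 0.5 = 19.385
  [2.5→4]: (35.88+21.40)/2 × 1.5 = 42.96
  [4→7]: (21.40+7.25)/2 × 3 = 42.975
  Sum = 162.425 mg/L·h
Tail: C_last/k_e = 7.25/0.362 = 20.028
AUC_0→∞ (intranasal spray) = 162.425 + 20.028 = 182.453 mg/L·h
F = (AUC_ev/D_ev)/(AUC_iv/D_iv) = (182.453/20)/(167/5) = 9.12265/33.4 = 0.2731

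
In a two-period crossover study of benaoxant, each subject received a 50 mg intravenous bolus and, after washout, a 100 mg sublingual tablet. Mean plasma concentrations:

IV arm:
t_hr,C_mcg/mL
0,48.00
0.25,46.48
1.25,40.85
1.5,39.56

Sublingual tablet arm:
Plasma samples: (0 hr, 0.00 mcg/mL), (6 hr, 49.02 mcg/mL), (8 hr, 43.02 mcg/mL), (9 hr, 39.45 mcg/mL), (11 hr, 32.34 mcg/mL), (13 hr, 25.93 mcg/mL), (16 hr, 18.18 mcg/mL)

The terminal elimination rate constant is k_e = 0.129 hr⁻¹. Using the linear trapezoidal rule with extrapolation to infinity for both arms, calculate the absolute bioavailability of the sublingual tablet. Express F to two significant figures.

Trapezoidal AUC_0→1.5 (IV):
  [0→0.25]: (48.00+46.48)/2 × 0.25 = 11.81
  [0.25→1.25]: (46.48+40.85)/2 × 1 = 43.665
  [1.25→1.5]: (40.85+39.56)/2 × 0.25 = 10.05125
  Sum = 65.52625 mcg/mL·hr
IV tail: 39.56/0.129 = 306.667; AUC_iv,0→∞ = 65.52625 + 306.667 = 372.19325 mcg/mL·hr
Trapezoidal AUC_0→16 (sublingual tablet):
  [0→6]: (0.00+49.02)/2 × 6 = 147.06
  [6→8]: (49.02+43.02)/2 × 2 = 92.04
  [8→9]: (43.02+39.45)/2 × 1 = 41.235
  [9→11]: (39.45+32.34)/2 × 2 = 71.79
  [11→13]: (32.34+25.93)/2 × 2 = 58.27
  [13→16]: (25.93+18.18)/2 × 3 = 66.165
  Sum = 476.56 mcg/mL·hr
sublingual tablet tail: 18.18/0.129 = 140.930; AUC_ev,0→∞ = 476.56 + 140.930 = 617.49 mcg/mL·hr
F = (AUC_ev/D_ev)/(AUC_iv/D_iv) = (617.49/100)/(372.19325/50) = 6.1749/7.443865 = 0.8295

F = 0.83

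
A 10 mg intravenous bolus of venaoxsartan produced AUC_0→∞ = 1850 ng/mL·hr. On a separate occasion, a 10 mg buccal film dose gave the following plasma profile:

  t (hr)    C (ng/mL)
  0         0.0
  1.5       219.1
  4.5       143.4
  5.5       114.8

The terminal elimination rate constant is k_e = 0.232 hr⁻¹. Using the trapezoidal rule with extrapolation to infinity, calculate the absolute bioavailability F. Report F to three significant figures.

F = 0.720

Trapezoidal AUC_0→5.5 (buccal film):
  [0→1.5]: (0.0+219.1)/2 × 1.5 = 164.325
  [1.5→4.5]: (219.1+143.4)/2 × 3 = 543.75
  [4.5→5.5]: (143.4+114.8)/2 × 1 = 129.1
  Sum = 837.175 ng/mL·hr
Tail: C_last/k_e = 114.8/0.232 = 494.828
AUC_0→∞ (buccal film) = 837.175 + 494.828 = 1332.003 ng/mL·hr
F = (AUC_ev/D_ev)/(AUC_iv/D_iv) = (1332.003/10)/(1850/10) = 133.2003/185 = 0.7200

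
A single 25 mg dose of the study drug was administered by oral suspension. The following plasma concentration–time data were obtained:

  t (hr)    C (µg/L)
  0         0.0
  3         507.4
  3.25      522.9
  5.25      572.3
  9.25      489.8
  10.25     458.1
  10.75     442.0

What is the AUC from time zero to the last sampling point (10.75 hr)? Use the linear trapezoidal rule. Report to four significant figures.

Trapezoidal AUC_0→10.75:
  [0→3]: (0.0+507.4)/2 × 3 = 761.1
  [3→3.25]: (507.4+522.9)/2 × 0.25 = 128.7875
  [3.25→5.25]: (522.9+572.3)/2 × 2 = 1095.2
  [5.25→9.25]: (572.3+489.8)/2 × 4 = 2124.2
  [9.25→10.25]: (489.8+458.1)/2 × 1 = 473.95
  [10.25→10.75]: (458.1+442.0)/2 × 0.5 = 225.025
  Sum = 4808.2625 µg/L·hr

AUC = 4808 µg/L·hr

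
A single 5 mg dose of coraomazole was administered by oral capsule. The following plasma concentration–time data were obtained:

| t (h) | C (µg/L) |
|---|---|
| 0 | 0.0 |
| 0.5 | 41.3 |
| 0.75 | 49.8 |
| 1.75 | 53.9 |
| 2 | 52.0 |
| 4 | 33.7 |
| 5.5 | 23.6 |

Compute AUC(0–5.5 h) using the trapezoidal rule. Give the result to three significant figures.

AUC = 215 µg/L·h

Trapezoidal AUC_0→5.5:
  [0→0.5]: (0.0+41.3)/2 × 0.5 = 10.325
  [0.5→0.75]: (41.3+49.8)/2 × 0.25 = 11.3875
  [0.75→1.75]: (49.8+53.9)/2 × 1 = 51.85
  [1.75→2]: (53.9+52.0)/2 × 0.25 = 13.2375
  [2→4]: (52.0+33.7)/2 × 2 = 85.7
  [4→5.5]: (33.7+23.6)/2 × 1.5 = 42.975
  Sum = 215.475 µg/L·h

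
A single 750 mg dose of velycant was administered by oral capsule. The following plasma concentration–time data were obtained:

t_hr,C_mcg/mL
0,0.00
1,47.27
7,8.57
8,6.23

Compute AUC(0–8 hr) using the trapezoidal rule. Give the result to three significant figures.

AUC = 199 mcg/mL·hr

Trapezoidal AUC_0→8:
  [0→1]: (0.00+47.27)/2 × 1 = 23.635
  [1→7]: (47.27+8.57)/2 × 6 = 167.52
  [7→8]: (8.57+6.23)/2 × 1 = 7.4
  Sum = 198.555 mcg/mL·hr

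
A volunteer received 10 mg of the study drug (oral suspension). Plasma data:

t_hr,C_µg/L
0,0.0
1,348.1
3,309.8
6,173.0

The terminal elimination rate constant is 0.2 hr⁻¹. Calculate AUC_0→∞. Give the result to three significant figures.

Trapezoidal AUC_0→6:
  [0→1]: (0.0+348.1)/2 × 1 = 174.05
  [1→3]: (348.1+309.8)/2 × 2 = 657.9
  [3→6]: (309.8+173.0)/2 × 3 = 724.2
  Sum = 1556.15 µg/L·hr
Extrapolated tail: C_last / k_e = 173.0 / 0.2 = 865.000
AUC_0→∞ = 1556.15 + 865.000 = 2421.15 µg/L·hr

AUC = 2420 µg/L·hr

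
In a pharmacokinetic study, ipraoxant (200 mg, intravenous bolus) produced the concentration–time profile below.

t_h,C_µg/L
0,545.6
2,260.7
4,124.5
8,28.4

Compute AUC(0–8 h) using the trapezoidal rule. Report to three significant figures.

AUC = 1500 µg/L·h

Trapezoidal AUC_0→8:
  [0→2]: (545.6+260.7)/2 × 2 = 806.3
  [2→4]: (260.7+124.5)/2 × 2 = 385.2
  [4→8]: (124.5+28.4)/2 × 4 = 305.8
  Sum = 1497.3 µg/L·h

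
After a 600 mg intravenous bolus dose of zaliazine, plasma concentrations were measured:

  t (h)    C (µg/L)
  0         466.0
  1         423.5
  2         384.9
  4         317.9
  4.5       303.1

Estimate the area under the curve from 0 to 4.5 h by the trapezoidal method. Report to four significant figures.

Trapezoidal AUC_0→4.5:
  [0→1]: (466.0+423.5)/2 × 1 = 444.75
  [1→2]: (423.5+384.9)/2 × 1 = 404.2
  [2→4]: (384.9+317.9)/2 × 2 = 702.8
  [4→4.5]: (317.9+303.1)/2 × 0.5 = 155.25
  Sum = 1707.0 µg/L·h

AUC = 1707 µg/L·h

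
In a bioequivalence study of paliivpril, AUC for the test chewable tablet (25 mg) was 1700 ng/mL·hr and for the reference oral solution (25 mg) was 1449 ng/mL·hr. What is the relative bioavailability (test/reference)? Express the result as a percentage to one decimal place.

F_rel = 117.3%

F_rel = (AUC_test/D_test) / (AUC_ref/D_ref)
      = (1700/25) / (1449/25)
      = 68 / 57.96 = 1.1732 = 117.32%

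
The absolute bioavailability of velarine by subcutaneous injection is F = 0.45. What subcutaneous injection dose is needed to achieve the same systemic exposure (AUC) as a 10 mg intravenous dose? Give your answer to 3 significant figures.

D_subcutaneous = 22.2 mg

For equal systemic exposure: F × D_ev = D_iv
D_ev = D_iv / F = 10 / 0.45 = 22.2222 mg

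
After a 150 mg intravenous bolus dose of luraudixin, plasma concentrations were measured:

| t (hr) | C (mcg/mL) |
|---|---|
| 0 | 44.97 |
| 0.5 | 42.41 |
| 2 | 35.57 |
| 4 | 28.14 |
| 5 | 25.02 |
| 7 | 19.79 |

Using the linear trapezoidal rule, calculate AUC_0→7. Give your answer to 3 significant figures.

Trapezoidal AUC_0→7:
  [0→0.5]: (44.97+42.41)/2 × 0.5 = 21.845
  [0.5→2]: (42.41+35.57)/2 × 1.5 = 58.485
  [2→4]: (35.57+28.14)/2 × 2 = 63.71
  [4→5]: (28.14+25.02)/2 × 1 = 26.58
  [5→7]: (25.02+19.79)/2 × 2 = 44.81
  Sum = 215.43 mcg/mL·hr

AUC = 215 mcg/mL·hr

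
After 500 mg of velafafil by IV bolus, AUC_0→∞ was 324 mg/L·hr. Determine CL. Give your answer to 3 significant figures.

CL = 1.54 L/hr

CL = Dose_iv / AUC_0→∞
   = 500 / 324 = 1.54321 L/hr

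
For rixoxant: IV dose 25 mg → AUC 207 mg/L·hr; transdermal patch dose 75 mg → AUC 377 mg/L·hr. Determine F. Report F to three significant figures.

F = (AUC_ev / D_ev) / (AUC_iv / D_iv)
  = (377/75) / (207/25)
  = 5.02667 / 8.28 = 0.6071

F = 0.607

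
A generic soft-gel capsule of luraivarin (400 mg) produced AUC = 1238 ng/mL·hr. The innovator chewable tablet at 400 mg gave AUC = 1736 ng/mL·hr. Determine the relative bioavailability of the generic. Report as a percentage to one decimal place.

F_rel = 71.3%

F_rel = (AUC_test/D_test) / (AUC_ref/D_ref)
      = (1238/400) / (1736/400)
      = 3.095 / 4.34 = 0.7131 = 71.31%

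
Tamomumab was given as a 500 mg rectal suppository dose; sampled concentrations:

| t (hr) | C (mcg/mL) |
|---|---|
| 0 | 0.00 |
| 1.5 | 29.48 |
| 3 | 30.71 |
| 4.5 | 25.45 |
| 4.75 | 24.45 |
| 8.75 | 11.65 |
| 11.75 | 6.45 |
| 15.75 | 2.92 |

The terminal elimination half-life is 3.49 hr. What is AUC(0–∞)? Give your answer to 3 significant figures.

AUC = 248 mcg/mL·hr

Trapezoidal AUC_0→15.75:
  [0→1.5]: (0.00+29.48)/2 × 1.5 = 22.11
  [1.5→3]: (29.48+30.71)/2 × 1.5 = 45.1425
  [3→4.5]: (30.71+25.45)/2 × 1.5 = 42.12
  [4.5→4.75]: (25.45+24.45)/2 × 0.25 = 6.2375
  [4.75→8.75]: (24.45+11.65)/2 × 4 = 72.2
  [8.75→11.75]: (11.65+6.45)/2 × 3 = 27.15
  [11.75→15.75]: (6.45+2.92)/2 × 4 = 18.74
  Sum = 233.7 mcg/mL·hr
k_e = ln2 / t½ = 0.693147 / 3.49 = 0.1986 hr^-1
Extrapolated tail: C_last / k_e = 2.92 / 0.1986 = 14.703
AUC_0→∞ = 233.7 + 14.703 = 248.403 mcg/mL·hr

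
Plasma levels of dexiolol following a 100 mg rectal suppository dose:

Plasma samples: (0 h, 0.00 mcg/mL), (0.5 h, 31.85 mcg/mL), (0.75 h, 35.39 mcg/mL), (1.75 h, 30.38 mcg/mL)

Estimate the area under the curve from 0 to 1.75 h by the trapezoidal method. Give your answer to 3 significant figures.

Trapezoidal AUC_0→1.75:
  [0→0.5]: (0.00+31.85)/2 × 0.5 = 7.9625
  [0.5→0.75]: (31.85+35.39)/2 × 0.25 = 8.405
  [0.75→1.75]: (35.39+30.38)/2 × 1 = 32.885
  Sum = 49.2525 mcg/mL·h

AUC = 49.3 mcg/mL·h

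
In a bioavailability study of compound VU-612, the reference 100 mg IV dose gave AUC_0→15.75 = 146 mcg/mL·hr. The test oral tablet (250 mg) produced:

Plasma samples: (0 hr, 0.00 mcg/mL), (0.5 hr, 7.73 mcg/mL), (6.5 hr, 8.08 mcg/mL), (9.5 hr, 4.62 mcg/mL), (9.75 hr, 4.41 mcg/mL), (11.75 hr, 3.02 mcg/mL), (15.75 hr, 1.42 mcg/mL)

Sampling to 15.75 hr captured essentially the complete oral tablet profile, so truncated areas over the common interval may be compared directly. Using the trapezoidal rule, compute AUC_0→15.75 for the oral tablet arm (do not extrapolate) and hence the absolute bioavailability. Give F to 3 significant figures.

Trapezoidal AUC_0→15.75 (oral tablet):
  [0→0.5]: (0.00+7.73)/2 × 0.5 = 1.9325
  [0.5→6.5]: (7.73+8.08)/2 × 6 = 47.43
  [6.5→9.5]: (8.08+4.62)/2 × 3 = 19.05
  [9.5→9.75]: (4.62+4.41)/2 × 0.25 = 1.12875
  [9.75→11.75]: (4.41+3.02)/2 × 2 = 7.43
  [11.75→15.75]: (3.02+1.42)/2 × 4 = 8.88
  Sum = 85.85125 mcg/mL·hr
F = (AUC_ev/D_ev)/(AUC_iv/D_iv) = (85.85125/250)/(146/100) = 0.343405/1.46 = 0.2352

F = 0.235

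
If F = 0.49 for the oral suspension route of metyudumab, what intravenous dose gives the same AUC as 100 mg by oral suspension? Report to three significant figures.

Systemic exposure from an extravascular dose = F × D_ev, so the equivalent IV dose is F × D_ev.
D_iv = F × D_ev = 0.49 × 100 = 49 mg

D_iv = 49.0 mg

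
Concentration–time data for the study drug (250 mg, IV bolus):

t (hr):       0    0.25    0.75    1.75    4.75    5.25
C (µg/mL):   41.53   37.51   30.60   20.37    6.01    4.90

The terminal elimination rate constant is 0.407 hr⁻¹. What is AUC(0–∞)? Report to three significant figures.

Trapezoidal AUC_0→5.25:
  [0→0.25]: (41.53+37.51)/2 × 0.25 = 9.88
  [0.25→0.75]: (37.51+30.60)/2 × 0.5 = 17.0275
  [0.75→1.75]: (30.60+20.37)/2 × 1 = 25.485
  [1.75→4.75]: (20.37+6.01)/2 × 3 = 39.57
  [4.75→5.25]: (6.01+4.90)/2 × 0.5 = 2.7275
  Sum = 94.69 µg/mL·hr
Extrapolated tail: C_last / k_e = 4.90 / 0.407 = 12.039
AUC_0→∞ = 94.69 + 12.039 = 106.729 µg/mL·hr

AUC = 107 µg/mL·hr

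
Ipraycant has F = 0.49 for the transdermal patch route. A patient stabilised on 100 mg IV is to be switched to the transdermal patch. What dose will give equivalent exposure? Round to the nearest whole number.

For equal systemic exposure: F × D_ev = D_iv
D_ev = D_iv / F = 100 / 0.49 = 204.082 mg

D_transdermal = 204 mg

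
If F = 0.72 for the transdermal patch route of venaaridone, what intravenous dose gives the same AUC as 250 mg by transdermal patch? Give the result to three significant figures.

D_iv = 180 mg

Systemic exposure from an extravascular dose = F × D_ev, so the equivalent IV dose is F × D_ev.
D_iv = F × D_ev = 0.72 × 250 = 180 mg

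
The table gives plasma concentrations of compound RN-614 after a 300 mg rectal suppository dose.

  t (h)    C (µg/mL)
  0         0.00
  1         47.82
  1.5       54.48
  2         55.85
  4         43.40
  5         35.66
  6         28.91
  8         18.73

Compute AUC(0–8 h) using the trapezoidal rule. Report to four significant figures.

Trapezoidal AUC_0→8:
  [0→1]: (0.00+47.82)/2 × 1 = 23.91
  [1→1.5]: (47.82+54.48)/2 × 0.5 = 25.575
  [1.5→2]: (54.48+55.85)/2 × 0.5 = 27.5825
  [2→4]: (55.85+43.40)/2 × 2 = 99.25
  [4→5]: (43.40+35.66)/2 × 1 = 39.53
  [5→6]: (35.66+28.91)/2 × 1 = 32.285
  [6→8]: (28.91+18.73)/2 × 2 = 47.64
  Sum = 295.7725 µg/mL·h

AUC = 295.8 µg/mL·h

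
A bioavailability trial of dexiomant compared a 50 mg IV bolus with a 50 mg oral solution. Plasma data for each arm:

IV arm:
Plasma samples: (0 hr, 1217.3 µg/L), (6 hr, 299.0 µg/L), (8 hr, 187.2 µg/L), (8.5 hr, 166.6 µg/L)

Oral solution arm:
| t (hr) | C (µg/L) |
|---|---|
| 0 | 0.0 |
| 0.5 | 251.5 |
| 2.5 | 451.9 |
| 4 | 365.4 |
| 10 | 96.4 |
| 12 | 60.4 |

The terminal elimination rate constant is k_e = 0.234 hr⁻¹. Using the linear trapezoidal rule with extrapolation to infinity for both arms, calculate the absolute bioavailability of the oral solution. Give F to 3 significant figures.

Trapezoidal AUC_0→8.5 (IV):
  [0→6]: (1217.3+299.0)/2 × 6 = 4548.9
  [6→8]: (299.0+187.2)/2 × 2 = 486.2
  [8→8.5]: (187.2+166.6)/2 × 0.5 = 88.45
  Sum = 5123.55 µg/L·hr
IV tail: 166.6/0.234 = 711.966; AUC_iv,0→∞ = 5123.55 + 711.966 = 5835.516 µg/L·hr
Trapezoidal AUC_0→12 (oral solution):
  [0→0.5]: (0.0+251.5)/2 × 0.5 = 62.875
  [0.5→2.5]: (251.5+451.9)/2 × 2 = 703.4
  [2.5→4]: (451.9+365.4)/2 × 1.5 = 612.975
  [4→10]: (365.4+96.4)/2 × 6 = 1385.4
  [10→12]: (96.4+60.4)/2 × 2 = 156.8
  Sum = 2921.45 µg/L·hr
oral solution tail: 60.4/0.234 = 258.120; AUC_ev,0→∞ = 2921.45 + 258.120 = 3179.57 µg/L·hr
F = (AUC_ev/D_ev)/(AUC_iv/D_iv) = (3179.57/50)/(5835.516/50) = 63.5914/116.71032 = 0.5449

F = 0.545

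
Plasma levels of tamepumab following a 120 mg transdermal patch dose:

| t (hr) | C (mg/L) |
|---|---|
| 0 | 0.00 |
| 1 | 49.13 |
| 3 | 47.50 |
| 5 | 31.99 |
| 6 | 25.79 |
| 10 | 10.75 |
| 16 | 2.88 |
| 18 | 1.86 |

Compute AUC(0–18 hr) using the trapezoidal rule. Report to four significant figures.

AUC = 348.3 mg/L·hr

Trapezoidal AUC_0→18:
  [0→1]: (0.00+49.13)/2 × 1 = 24.565
  [1→3]: (49.13+47.50)/2 × 2 = 96.63
  [3→5]: (47.50+31.99)/2 × 2 = 79.49
  [5→6]: (31.99+25.79)/2 × 1 = 28.89
  [6→10]: (25.79+10.75)/2 × 4 = 73.08
  [10→16]: (10.75+2.88)/2 × 6 = 40.89
  [16→18]: (2.88+1.86)/2 × 2 = 4.74
  Sum = 348.285 mg/L·hr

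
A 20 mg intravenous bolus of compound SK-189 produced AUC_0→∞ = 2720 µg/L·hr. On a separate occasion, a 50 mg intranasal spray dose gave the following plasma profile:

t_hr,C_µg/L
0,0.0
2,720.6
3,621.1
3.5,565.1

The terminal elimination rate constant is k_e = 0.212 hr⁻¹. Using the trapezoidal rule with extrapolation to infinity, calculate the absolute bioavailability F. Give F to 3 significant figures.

Trapezoidal AUC_0→3.5 (intranasal spray):
  [0→2]: (0.0+720.6)/2 × 2 = 720.6
  [2→3]: (720.6+621.1)/2 × 1 = 670.85
  [3→3.5]: (621.1+565.1)/2 × 0.5 = 296.55
  Sum = 1688.0 µg/L·hr
Tail: C_last/k_e = 565.1/0.212 = 2665.566
AUC_0→∞ (intranasal spray) = 1688.0 + 2665.566 = 4353.566 µg/L·hr
F = (AUC_ev/D_ev)/(AUC_iv/D_iv) = (4353.566/50)/(2720/20) = 87.07132/136 = 0.6402

F = 0.640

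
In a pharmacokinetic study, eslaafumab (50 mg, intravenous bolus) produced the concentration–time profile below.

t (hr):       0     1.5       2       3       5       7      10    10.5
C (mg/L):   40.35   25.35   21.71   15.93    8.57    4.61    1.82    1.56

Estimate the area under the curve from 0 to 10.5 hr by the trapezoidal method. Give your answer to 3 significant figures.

AUC = 128 mg/L·hr

Trapezoidal AUC_0→10.5:
  [0→1.5]: (40.35+25.35)/2 × 1.5 = 49.275
  [1.5→2]: (25.35+21.71)/2 × 0.5 = 11.765
  [2→3]: (21.71+15.93)/2 × 1 = 18.82
  [3→5]: (15.93+8.57)/2 × 2 = 24.5
  [5→7]: (8.57+4.61)/2 × 2 = 13.18
  [7→10]: (4.61+1.82)/2 × 3 = 9.645
  [10→10.5]: (1.82+1.56)/2 × 0.5 = 0.845
  Sum = 128.03 mg/L·hr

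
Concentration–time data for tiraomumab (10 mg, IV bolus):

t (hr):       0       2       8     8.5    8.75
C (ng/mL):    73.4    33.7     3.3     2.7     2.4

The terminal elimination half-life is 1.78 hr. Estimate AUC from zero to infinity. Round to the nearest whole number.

AUC = 226 ng/mL·hr

Trapezoidal AUC_0→8.75:
  [0→2]: (73.4+33.7)/2 × 2 = 107.1
  [2→8]: (33.7+3.3)/2 × 6 = 111.0
  [8→8.5]: (3.3+2.7)/2 × 0.5 = 1.5
  [8.5→8.75]: (2.7+2.4)/2 × 0.25 = 0.6375
  Sum = 220.2375 ng/mL·hr
k_e = ln2 / t½ = 0.693147 / 1.78 = 0.3894 hr^-1
Extrapolated tail: C_last / k_e = 2.4 / 0.3894 = 6.163
AUC_0→∞ = 220.2375 + 6.163 = 226.4005 ng/mL·hr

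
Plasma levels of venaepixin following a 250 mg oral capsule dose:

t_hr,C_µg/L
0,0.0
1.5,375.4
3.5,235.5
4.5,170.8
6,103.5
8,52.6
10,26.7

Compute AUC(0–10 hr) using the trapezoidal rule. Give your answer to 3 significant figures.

AUC = 1540 µg/L·hr

Trapezoidal AUC_0→10:
  [0→1.5]: (0.0+375.4)/2 × 1.5 = 281.55
  [1.5→3.5]: (375.4+235.5)/2 × 2 = 610.9
  [3.5→4.5]: (235.5+170.8)/2 × 1 = 203.15
  [4.5→6]: (170.8+103.5)/2 × 1.5 = 205.725
  [6→8]: (103.5+52.6)/2 × 2 = 156.1
  [8→10]: (52.6+26.7)/2 × 2 = 79.3
  Sum = 1536.725 µg/L·hr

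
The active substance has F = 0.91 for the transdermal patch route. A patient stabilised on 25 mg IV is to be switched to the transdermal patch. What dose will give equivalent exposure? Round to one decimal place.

D_transdermal = 27.5 mg

For equal systemic exposure: F × D_ev = D_iv
D_ev = D_iv / F = 25 / 0.91 = 27.4725 mg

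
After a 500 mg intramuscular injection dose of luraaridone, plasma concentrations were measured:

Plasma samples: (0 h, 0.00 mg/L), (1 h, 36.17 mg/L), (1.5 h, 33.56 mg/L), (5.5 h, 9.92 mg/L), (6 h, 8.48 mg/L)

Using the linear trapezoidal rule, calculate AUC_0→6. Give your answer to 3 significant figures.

Trapezoidal AUC_0→6:
  [0→1]: (0.00+36.17)/2 × 1 = 18.085
  [1→1.5]: (36.17+33.56)/2 × 0.5 = 17.4325
  [1.5→5.5]: (33.56+9.92)/2 × 4 = 86.96
  [5.5→6]: (9.92+8.48)/2 × 0.5 = 4.6
  Sum = 127.0775 mg/L·h

AUC = 127 mg/L·h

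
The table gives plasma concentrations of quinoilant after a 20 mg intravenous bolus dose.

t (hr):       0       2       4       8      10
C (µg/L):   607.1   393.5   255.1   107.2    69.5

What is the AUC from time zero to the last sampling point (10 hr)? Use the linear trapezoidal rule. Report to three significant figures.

Trapezoidal AUC_0→10:
  [0→2]: (607.1+393.5)/2 × 2 = 1000.6
  [2→4]: (393.5+255.1)/2 × 2 = 648.6
  [4→8]: (255.1+107.2)/2 × 4 = 724.6
  [8→10]: (107.2+69.5)/2 × 2 = 176.7
  Sum = 2550.5 µg/L·hr

AUC = 2550 µg/L·hr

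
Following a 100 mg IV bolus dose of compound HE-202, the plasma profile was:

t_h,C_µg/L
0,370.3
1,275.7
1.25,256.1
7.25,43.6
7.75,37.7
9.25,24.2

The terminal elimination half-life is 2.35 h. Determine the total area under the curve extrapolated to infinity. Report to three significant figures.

Trapezoidal AUC_0→9.25:
  [0→1]: (370.3+275.7)/2 × 1 = 323.0
  [1→1.25]: (275.7+256.1)/2 × 0.25 = 66.475
  [1.25→7.25]: (256.1+43.6)/2 × 6 = 899.1
  [7.25→7.75]: (43.6+37.7)/2 × 0.5 = 20.325
  [7.75→9.25]: (37.7+24.2)/2 × 1.5 = 46.425
  Sum = 1355.325 µg/L·h
k_e = ln2 / t½ = 0.693147 / 2.35 = 0.2950 h^-1
Extrapolated tail: C_last / k_e = 24.2 / 0.295 = 82.034
AUC_0→∞ = 1355.325 + 82.034 = 1437.359 µg/L·h

AUC = 1440 µg/L·h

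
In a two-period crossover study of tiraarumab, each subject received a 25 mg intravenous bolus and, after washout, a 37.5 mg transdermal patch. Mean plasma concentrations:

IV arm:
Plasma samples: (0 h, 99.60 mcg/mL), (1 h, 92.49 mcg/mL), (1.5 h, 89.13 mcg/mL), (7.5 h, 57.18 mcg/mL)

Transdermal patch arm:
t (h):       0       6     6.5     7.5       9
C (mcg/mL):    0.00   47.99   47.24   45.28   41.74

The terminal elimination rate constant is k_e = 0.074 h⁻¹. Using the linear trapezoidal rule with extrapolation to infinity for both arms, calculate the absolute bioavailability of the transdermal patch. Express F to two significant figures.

F = 0.42

Trapezoidal AUC_0→7.5 (IV):
  [0→1]: (99.60+92.49)/2 × 1 = 96.045
  [1→1.5]: (92.49+89.13)/2 × 0.5 = 45.405
  [1.5→7.5]: (89.13+57.18)/2 × 6 = 438.93
  Sum = 580.38 mcg/mL·h
IV tail: 57.18/0.074 = 772.703; AUC_iv,0→∞ = 580.38 + 772.703 = 1353.083 mcg/mL·h
Trapezoidal AUC_0→9 (transdermal patch):
  [0→6]: (0.00+47.99)/2 × 6 = 143.97
  [6→6.5]: (47.99+47.24)/2 × 0.5 = 23.8075
  [6.5→7.5]: (47.24+45.28)/2 × 1 = 46.26
  [7.5→9]: (45.28+41.74)/2 × 1.5 = 65.265
  Sum = 279.3025 mcg/mL·h
transdermal patch tail: 41.74/0.074 = 564.054; AUC_ev,0→∞ = 279.3025 + 564.054 = 843.3565 mcg/mL·h
F = (AUC_ev/D_ev)/(AUC_iv/D_iv) = (843.3565/37.5)/(1353.083/25) = 22.4895/54.12332 = 0.4155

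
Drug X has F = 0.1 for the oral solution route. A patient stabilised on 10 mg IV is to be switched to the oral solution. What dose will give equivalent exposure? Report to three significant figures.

For equal systemic exposure: F × D_ev = D_iv
D_ev = D_iv / F = 10 / 0.1 = 100 mg

D_oral = 100 mg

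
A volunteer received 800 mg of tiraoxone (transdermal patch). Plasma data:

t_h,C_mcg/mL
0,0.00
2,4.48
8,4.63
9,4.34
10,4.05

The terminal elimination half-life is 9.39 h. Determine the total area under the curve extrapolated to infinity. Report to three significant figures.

AUC = 95.4 mcg/mL·h

Trapezoidal AUC_0→10:
  [0→2]: (0.00+4.48)/2 × 2 = 4.48
  [2→8]: (4.48+4.63)/2 × 6 = 27.33
  [8→9]: (4.63+4.34)/2 × 1 = 4.485
  [9→10]: (4.34+4.05)/2 × 1 = 4.195
  Sum = 40.49 mcg/mL·h
k_e = ln2 / t½ = 0.693147 / 9.39 = 0.0738 h^-1
Extrapolated tail: C_last / k_e = 4.05 / 0.0738 = 54.878
AUC_0→∞ = 40.49 + 54.878 = 95.368 mcg/mL·h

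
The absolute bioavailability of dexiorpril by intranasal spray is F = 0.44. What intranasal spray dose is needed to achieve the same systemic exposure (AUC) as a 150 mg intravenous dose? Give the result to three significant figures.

For equal systemic exposure: F × D_ev = D_iv
D_ev = D_iv / F = 150 / 0.44 = 340.909 mg

D_intranasal = 341 mg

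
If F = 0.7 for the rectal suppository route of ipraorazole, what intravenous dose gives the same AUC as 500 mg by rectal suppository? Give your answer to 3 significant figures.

Systemic exposure from an extravascular dose = F × D_ev, so the equivalent IV dose is F × D_ev.
D_iv = F × D_ev = 0.7 × 500 = 350 mg

D_iv = 350 mg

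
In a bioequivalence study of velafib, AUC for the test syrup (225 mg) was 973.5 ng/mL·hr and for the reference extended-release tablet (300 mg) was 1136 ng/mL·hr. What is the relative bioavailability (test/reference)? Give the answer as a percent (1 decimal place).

F_rel = 114.3%

F_rel = (AUC_test/D_test) / (AUC_ref/D_ref)
      = (973.5/225) / (1136/300)
      = 4.32667 / 3.78667 = 1.1426 = 114.26%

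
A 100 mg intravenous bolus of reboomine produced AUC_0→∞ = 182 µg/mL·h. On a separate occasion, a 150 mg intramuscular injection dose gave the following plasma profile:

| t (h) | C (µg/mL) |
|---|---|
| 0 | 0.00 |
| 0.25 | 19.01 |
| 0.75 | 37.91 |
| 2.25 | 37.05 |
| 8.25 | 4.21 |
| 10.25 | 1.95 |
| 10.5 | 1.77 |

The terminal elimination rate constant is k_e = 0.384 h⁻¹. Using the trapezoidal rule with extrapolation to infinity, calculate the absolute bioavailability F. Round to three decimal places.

F = 0.761

Trapezoidal AUC_0→10.5 (intramuscular injection):
  [0→0.25]: (0.00+19.01)/2 × 0.25 = 2.37625
  [0.25→0.75]: (19.01+37.91)/2 × 0.5 = 14.23
  [0.75→2.25]: (37.91+37.05)/2 × 1.5 = 56.22
  [2.25→8.25]: (37.05+4.21)/2 × 6 = 123.78
  [8.25→10.25]: (4.21+1.95)/2 × 2 = 6.16
  [10.25→10.5]: (1.95+1.77)/2 × 0.25 = 0.465
  Sum = 203.23125 µg/mL·h
Tail: C_last/k_e = 1.77/0.384 = 4.609
AUC_0→∞ (intramuscular injection) = 203.23125 + 4.609 = 207.84025 µg/mL·h
F = (AUC_ev/D_ev)/(AUC_iv/D_iv) = (207.84025/150)/(182/100) = 1.3856/1.82 = 0.7613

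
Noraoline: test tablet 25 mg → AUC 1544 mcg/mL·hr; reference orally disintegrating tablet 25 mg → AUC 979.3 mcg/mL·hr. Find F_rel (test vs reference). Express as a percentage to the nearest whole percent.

F_rel = (AUC_test/D_test) / (AUC_ref/D_ref)
      = (1544/25) / (979.3/25)
      = 61.76 / 39.172 = 1.5766 = 157.66%

F_rel = 158%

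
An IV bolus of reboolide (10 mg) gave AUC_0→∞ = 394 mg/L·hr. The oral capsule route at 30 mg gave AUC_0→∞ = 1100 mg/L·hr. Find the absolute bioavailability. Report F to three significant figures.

F = 0.931

F = (AUC_ev / D_ev) / (AUC_iv / D_iv)
  = (1100/30) / (394/10)
  = 36.6667 / 39.4 = 0.9306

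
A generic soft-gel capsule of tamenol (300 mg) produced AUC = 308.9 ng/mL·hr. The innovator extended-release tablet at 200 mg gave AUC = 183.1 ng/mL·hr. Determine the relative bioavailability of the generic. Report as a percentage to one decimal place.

F_rel = (AUC_test/D_test) / (AUC_ref/D_ref)
      = (308.9/300) / (183.1/200)
      = 1.02967 / 0.9155 = 1.1247 = 112.47%

F_rel = 112.5%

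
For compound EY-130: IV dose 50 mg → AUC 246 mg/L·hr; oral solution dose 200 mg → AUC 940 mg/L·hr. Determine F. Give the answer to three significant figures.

F = (AUC_ev / D_ev) / (AUC_iv / D_iv)
  = (940/200) / (246/50)
  = 4.7 / 4.92 = 0.9553

F = 0.955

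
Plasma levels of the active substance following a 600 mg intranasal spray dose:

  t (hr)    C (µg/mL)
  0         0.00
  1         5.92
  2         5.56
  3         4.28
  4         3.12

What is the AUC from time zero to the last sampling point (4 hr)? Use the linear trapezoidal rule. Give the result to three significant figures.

AUC = 17.3 µg/mL·hr

Trapezoidal AUC_0→4:
  [0→1]: (0.00+5.92)/2 × 1 = 2.96
  [1→2]: (5.92+5.56)/2 × 1 = 5.74
  [2→3]: (5.56+4.28)/2 × 1 = 4.92
  [3→4]: (4.28+3.12)/2 × 1 = 3.7
  Sum = 17.32 µg/mL·hr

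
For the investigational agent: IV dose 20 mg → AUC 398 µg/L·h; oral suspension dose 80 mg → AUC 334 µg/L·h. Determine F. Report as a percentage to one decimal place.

F = (AUC_ev / D_ev) / (AUC_iv / D_iv)
  = (334/80) / (398/20)
  = 4.175 / 19.9 = 0.2098
  = 20.98%

F = 21.0%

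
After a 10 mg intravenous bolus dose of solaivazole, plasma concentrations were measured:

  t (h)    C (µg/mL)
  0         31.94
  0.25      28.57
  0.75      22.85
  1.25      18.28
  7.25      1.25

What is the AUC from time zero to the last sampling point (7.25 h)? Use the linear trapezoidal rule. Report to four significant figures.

AUC = 89.29 µg/mL·h

Trapezoidal AUC_0→7.25:
  [0→0.25]: (31.94+28.57)/2 × 0.25 = 7.56375
  [0.25→0.75]: (28.57+22.85)/2 × 0.5 = 12.855
  [0.75→1.25]: (22.85+18.28)/2 × 0.5 = 10.2825
  [1.25→7.25]: (18.28+1.25)/2 × 6 = 58.59
  Sum = 89.29125 µg/mL·h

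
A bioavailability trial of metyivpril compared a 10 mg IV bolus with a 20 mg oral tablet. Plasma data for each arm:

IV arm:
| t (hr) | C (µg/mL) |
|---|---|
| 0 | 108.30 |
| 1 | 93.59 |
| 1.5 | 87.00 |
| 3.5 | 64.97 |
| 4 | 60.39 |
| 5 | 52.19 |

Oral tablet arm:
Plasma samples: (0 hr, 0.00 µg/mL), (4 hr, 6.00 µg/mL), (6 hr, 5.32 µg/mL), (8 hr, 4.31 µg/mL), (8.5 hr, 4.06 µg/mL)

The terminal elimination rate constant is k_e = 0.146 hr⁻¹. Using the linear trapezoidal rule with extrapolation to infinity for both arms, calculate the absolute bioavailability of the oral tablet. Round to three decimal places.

F = 0.042

Trapezoidal AUC_0→5 (IV):
  [0→1]: (108.30+93.59)/2 × 1 = 100.945
  [1→1.5]: (93.59+87.00)/2 × 0.5 = 45.1475
  [1.5→3.5]: (87.00+64.97)/2 × 2 = 151.97
  [3.5→4]: (64.97+60.39)/2 × 0.5 = 31.34
  [4→5]: (60.39+52.19)/2 × 1 = 56.29
  Sum = 385.6925 µg/mL·hr
IV tail: 52.19/0.146 = 357.466; AUC_iv,0→∞ = 385.6925 + 357.466 = 743.1585 µg/mL·hr
Trapezoidal AUC_0→8.5 (oral tablet):
  [0→4]: (0.00+6.00)/2 × 4 = 12.0
  [4→6]: (6.00+5.32)/2 × 2 = 11.32
  [6→8]: (5.32+4.31)/2 × 2 = 9.63
  [8→8.5]: (4.31+4.06)/2 × 0.5 = 2.0925
  Sum = 35.0425 µg/mL·hr
oral tablet tail: 4.06/0.146 = 27.808; AUC_ev,0→∞ = 35.0425 + 27.808 = 62.8505 µg/mL·hr
F = (AUC_ev/D_ev)/(AUC_iv/D_iv) = (62.8505/20)/(743.1585/10) = 3.142525/74.31585 = 0.0423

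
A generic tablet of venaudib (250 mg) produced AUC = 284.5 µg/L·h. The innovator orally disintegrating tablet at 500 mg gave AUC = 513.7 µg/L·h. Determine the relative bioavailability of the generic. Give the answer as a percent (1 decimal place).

F_rel = (AUC_test/D_test) / (AUC_ref/D_ref)
      = (284.5/250) / (513.7/500)
      = 1.138 / 1.0274 = 1.1077 = 110.77%

F_rel = 110.8%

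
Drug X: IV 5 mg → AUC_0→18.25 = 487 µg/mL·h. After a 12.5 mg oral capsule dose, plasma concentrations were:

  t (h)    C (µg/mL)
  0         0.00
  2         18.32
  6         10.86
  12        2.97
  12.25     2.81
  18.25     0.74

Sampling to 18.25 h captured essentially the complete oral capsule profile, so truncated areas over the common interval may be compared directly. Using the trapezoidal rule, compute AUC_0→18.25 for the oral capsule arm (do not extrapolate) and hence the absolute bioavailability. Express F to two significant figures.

Trapezoidal AUC_0→18.25 (oral capsule):
  [0→2]: (0.00+18.32)/2 × 2 = 18.32
  [2→6]: (18.32+10.86)/2 × 4 = 58.36
  [6→12]: (10.86+2.97)/2 × 6 = 41.49
  [12→12.25]: (2.97+2.81)/2 × 0.25 = 0.7225
  [12.25→18.25]: (2.81+0.74)/2 × 6 = 10.65
  Sum = 129.5425 µg/mL·h
F = (AUC_ev/D_ev)/(AUC_iv/D_iv) = (129.5425/12.5)/(487/5) = 10.3634/97.4 = 0.1064

F = 0.11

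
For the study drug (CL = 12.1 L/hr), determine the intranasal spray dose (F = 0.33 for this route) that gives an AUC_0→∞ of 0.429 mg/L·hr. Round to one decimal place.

Dose = 15.7 mg

Dose = CL × AUC_0→∞ / F
     = 12.1 × 0.429 / 0.33 = 15.73 mg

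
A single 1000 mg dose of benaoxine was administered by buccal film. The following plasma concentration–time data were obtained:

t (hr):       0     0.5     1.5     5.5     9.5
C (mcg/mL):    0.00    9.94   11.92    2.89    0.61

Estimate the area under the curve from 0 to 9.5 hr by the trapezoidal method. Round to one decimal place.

AUC = 50.0 mcg/mL·hr

Trapezoidal AUC_0→9.5:
  [0→0.5]: (0.00+9.94)/2 × 0.5 = 2.485
  [0.5→1.5]: (9.94+11.92)/2 × 1 = 10.93
  [1.5→5.5]: (11.92+2.89)/2 × 4 = 29.62
  [5.5→9.5]: (2.89+0.61)/2 × 4 = 7.0
  Sum = 50.035 mcg/mL·hr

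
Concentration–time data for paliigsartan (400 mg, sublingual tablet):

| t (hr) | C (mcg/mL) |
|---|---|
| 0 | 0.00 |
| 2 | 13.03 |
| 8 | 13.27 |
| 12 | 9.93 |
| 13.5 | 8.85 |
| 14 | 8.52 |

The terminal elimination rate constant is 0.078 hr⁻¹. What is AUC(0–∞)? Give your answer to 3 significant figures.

AUC = 266 mcg/mL·hr

Trapezoidal AUC_0→14:
  [0→2]: (0.00+13.03)/2 × 2 = 13.03
  [2→8]: (13.03+13.27)/2 × 6 = 78.9
  [8→12]: (13.27+9.93)/2 × 4 = 46.4
  [12→13.5]: (9.93+8.85)/2 × 1.5 = 14.085
  [13.5→14]: (8.85+8.52)/2 × 0.5 = 4.3425
  Sum = 156.7575 mcg/mL·hr
Extrapolated tail: C_last / k_e = 8.52 / 0.078 = 109.231
AUC_0→∞ = 156.7575 + 109.231 = 265.9885 mcg/mL·hr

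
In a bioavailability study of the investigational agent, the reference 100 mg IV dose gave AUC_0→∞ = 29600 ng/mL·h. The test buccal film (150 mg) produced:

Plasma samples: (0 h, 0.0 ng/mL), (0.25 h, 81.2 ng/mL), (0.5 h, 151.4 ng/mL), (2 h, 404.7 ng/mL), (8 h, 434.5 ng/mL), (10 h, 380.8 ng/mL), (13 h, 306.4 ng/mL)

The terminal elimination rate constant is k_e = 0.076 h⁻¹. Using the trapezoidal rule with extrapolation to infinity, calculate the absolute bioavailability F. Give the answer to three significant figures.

F = 0.199

Trapezoidal AUC_0→13 (buccal film):
  [0→0.25]: (0.0+81.2)/2 × 0.25 = 10.15
  [0.25→0.5]: (81.2+151.4)/2 × 0.25 = 29.075
  [0.5→2]: (151.4+404.7)/2 × 1.5 = 417.075
  [2→8]: (404.7+434.5)/2 × 6 = 2517.6
  [8→10]: (434.5+380.8)/2 × 2 = 815.3
  [10→13]: (380.8+306.4)/2 × 3 = 1030.8
  Sum = 4820.0 ng/mL·h
Tail: C_last/k_e = 306.4/0.076 = 4031.579
AUC_0→∞ (buccal film) = 4820.0 + 4031.579 = 8851.579 ng/mL·h
F = (AUC_ev/D_ev)/(AUC_iv/D_iv) = (8851.579/150)/(29600/100) = 59.0105/296 = 0.1994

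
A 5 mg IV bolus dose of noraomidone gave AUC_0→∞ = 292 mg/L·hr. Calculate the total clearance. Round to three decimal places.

CL = Dose_iv / AUC_0→∞
   = 5 / 292 = 0.0171233 L/hr

CL = 0.017 L/hr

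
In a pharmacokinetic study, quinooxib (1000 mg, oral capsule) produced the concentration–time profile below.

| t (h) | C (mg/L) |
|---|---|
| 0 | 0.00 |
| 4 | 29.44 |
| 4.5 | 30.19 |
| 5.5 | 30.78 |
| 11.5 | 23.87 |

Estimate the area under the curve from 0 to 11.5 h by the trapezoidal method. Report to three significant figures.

AUC = 268 mg/L·h

Trapezoidal AUC_0→11.5:
  [0→4]: (0.00+29.44)/2 × 4 = 58.88
  [4→4.5]: (29.44+30.19)/2 × 0.5 = 14.9075
  [4.5→5.5]: (30.19+30.78)/2 × 1 = 30.485
  [5.5→11.5]: (30.78+23.87)/2 × 6 = 163.95
  Sum = 268.2225 mg/L·h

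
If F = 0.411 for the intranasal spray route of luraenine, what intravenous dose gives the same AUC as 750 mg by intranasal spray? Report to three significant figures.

Systemic exposure from an extravascular dose = F × D_ev, so the equivalent IV dose is F × D_ev.
D_iv = F × D_ev = 0.411 × 750 = 308.25 mg

D_iv = 308 mg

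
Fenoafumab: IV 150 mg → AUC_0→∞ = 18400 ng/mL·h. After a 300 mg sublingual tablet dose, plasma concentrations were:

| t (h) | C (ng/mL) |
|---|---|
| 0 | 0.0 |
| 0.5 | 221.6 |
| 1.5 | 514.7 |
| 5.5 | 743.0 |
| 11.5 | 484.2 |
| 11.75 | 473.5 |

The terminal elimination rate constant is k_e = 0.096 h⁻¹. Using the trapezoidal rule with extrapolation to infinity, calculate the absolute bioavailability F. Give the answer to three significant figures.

Trapezoidal AUC_0→11.75 (sublingual tablet):
  [0→0.5]: (0.0+221.6)/2 × 0.5 = 55.4
  [0.5→1.5]: (221.6+514.7)/2 × 1 = 368.15
  [1.5→5.5]: (514.7+743.0)/2 × 4 = 2515.4
  [5.5→11.5]: (743.0+484.2)/2 × 6 = 3681.6
  [11.5→11.75]: (484.2+473.5)/2 × 0.25 = 119.7125
  Sum = 6740.2625 ng/mL·h
Tail: C_last/k_e = 473.5/0.096 = 4932.292
AUC_0→∞ (sublingual tablet) = 6740.2625 + 4932.292 = 11672.5545 ng/mL·h
F = (AUC_ev/D_ev)/(AUC_iv/D_iv) = (11672.5545/300)/(18400/150) = 38.908515/122.667 = 0.3172

F = 0.317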